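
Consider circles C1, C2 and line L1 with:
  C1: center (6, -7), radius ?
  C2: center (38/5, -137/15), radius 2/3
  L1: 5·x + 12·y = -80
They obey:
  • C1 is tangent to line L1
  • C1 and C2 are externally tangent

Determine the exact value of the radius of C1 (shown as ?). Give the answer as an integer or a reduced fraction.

1. [C1‖L1]  r_C1² − 4 = 0  ⇒  r_C1 = 2 (r>0 drops 1)
2. [ext C1·C2]  r_C1² + (4/3)r_C1 − 20/3 = 0  ⇒  r_C1 = 2 (r>0 drops 1)

2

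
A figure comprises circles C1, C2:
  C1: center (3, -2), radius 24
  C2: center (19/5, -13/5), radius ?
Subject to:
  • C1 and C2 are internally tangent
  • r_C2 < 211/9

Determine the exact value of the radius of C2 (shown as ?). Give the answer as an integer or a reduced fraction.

23

1. [int C1,C2]  r_C2² − 48r_C2 + 575 = 0  ⇒  r_C2 = 23 or 25
2. given r_C2 < 211/9: keep 23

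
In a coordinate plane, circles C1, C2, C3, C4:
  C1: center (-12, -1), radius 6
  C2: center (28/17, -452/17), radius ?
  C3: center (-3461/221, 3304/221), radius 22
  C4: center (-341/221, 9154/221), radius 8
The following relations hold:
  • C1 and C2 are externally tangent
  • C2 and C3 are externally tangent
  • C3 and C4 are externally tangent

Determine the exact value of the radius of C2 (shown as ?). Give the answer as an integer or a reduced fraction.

23

1. [ext C1·C2]  r_C2² + 12r_C2 − 805 = 0  ⇒  r_C2 = 23 (r>0 drops 1)
2. [ext C2·C3]  r_C2² + 44r_C2 − 1541 = 0  ⇒  r_C2 = 23 (r>0 drops 1)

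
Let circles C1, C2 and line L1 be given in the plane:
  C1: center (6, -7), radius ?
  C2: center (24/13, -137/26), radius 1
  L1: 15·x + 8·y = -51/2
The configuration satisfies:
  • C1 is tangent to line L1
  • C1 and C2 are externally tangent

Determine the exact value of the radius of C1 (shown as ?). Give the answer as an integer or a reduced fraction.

1. [C1‖L1]  r_C1² − 49/4 = 0  ⇒  r_C1 = 7/2 (r>0 drops 1)
2. [ext C1·C2]  r_C1² + 2r_C1 − 77/4 = 0  ⇒  r_C1 = 7/2 (r>0 drops 1)

7/2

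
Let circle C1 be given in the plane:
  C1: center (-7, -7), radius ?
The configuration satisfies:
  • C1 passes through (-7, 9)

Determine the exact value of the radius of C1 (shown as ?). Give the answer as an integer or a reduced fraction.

1. [C1∋P]  r_C1² − 256 = 0  ⇒  r_C1 = 16 (r>0 drops 1)

16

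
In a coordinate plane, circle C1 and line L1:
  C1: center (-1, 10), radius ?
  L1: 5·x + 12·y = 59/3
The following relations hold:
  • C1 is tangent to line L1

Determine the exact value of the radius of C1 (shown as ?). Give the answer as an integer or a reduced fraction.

22/3

1. [C1‖L1]  r_C1² − 484/9 = 0  ⇒  r_C1 = 22/3 (r>0 drops 1)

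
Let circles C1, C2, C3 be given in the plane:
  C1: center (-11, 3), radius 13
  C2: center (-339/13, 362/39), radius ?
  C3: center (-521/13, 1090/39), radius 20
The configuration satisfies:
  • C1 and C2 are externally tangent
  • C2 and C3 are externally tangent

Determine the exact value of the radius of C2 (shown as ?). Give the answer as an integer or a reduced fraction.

10/3

1. [ext C1·C2]  r_C2² + 26r_C2 − 880/9 = 0  ⇒  r_C2 = 10/3 (r>0 drops 1)
2. [ext C2·C3]  r_C2² + 40r_C2 − 1300/9 = 0  ⇒  r_C2 = 10/3 (r>0 drops 1)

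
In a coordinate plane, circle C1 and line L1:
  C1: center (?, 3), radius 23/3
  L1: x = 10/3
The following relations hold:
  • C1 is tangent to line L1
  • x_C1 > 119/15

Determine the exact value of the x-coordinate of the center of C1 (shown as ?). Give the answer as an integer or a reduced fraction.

11

1. [C1‖L1]  x_C1² − (20/3)x_C1 − 143/3 = 0  ⇒  x_C1 = -13/3 or 11
2. given x_C1 > 119/15: keep 11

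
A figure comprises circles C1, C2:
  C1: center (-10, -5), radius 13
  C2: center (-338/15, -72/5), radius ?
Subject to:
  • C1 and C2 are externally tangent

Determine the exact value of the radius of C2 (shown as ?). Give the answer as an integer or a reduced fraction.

1. [ext C1·C2]  r_C2² + 26r_C2 − 688/9 = 0  ⇒  r_C2 = 8/3 (r>0 drops 1)

8/3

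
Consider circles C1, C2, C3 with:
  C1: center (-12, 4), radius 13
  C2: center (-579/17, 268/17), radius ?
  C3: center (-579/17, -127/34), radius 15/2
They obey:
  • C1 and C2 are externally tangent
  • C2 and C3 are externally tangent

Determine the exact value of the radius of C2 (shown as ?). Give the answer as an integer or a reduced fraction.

12

1. [ext C1·C2]  r_C2² + 26r_C2 − 456 = 0  ⇒  r_C2 = 12 (r>0 drops 1)
2. [ext C2·C3]  r_C2² + 15r_C2 − 324 = 0  ⇒  r_C2 = 12 (r>0 drops 1)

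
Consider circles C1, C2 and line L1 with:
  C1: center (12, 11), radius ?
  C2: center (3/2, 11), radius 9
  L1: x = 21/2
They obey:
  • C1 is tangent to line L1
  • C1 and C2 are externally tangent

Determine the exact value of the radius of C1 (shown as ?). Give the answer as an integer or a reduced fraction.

1. [C1‖L1]  r_C1² − 9/4 = 0  ⇒  r_C1 = 3/2 (r>0 drops 1)
2. [ext C1·C2]  r_C1² + 18r_C1 − 117/4 = 0  ⇒  r_C1 = 3/2 (r>0 drops 1)

3/2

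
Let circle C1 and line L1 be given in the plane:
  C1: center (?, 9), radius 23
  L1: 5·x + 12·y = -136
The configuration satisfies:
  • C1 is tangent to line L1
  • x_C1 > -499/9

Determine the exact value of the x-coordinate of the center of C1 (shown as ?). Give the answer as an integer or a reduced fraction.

11

1. [C1‖L1]  x_C1² + (488/5)x_C1 − 5973/5 = 0  ⇒  x_C1 = -543/5 or 11
2. given x_C1 > -499/9: keep 11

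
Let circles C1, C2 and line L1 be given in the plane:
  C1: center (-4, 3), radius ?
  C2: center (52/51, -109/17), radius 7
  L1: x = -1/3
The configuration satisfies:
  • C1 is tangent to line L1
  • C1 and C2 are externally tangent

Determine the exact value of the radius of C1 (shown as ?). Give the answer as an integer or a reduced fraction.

11/3

1. [C1‖L1]  r_C1² − 121/9 = 0  ⇒  r_C1 = 11/3 (r>0 drops 1)
2. [ext C1·C2]  r_C1² + 14r_C1 − 583/9 = 0  ⇒  r_C1 = 11/3 (r>0 drops 1)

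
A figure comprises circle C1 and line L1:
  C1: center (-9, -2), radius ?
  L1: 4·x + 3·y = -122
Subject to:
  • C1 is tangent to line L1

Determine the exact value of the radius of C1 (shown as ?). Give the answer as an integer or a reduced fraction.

1. [C1‖L1]  r_C1² − 256 = 0  ⇒  r_C1 = 16 (r>0 drops 1)

16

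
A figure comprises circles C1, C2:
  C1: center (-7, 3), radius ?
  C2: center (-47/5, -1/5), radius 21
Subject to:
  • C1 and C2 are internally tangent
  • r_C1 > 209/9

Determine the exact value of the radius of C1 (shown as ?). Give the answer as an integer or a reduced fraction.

1. [int C1,C2]  r_C1² − 42r_C1 + 425 = 0  ⇒  r_C1 = 17 or 25
2. given r_C1 > 209/9: keep 25

25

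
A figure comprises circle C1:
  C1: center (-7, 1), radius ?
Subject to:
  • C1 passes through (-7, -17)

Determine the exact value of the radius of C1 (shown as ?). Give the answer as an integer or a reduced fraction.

1. [C1∋P]  r_C1² − 324 = 0  ⇒  r_C1 = 18 (r>0 drops 1)

18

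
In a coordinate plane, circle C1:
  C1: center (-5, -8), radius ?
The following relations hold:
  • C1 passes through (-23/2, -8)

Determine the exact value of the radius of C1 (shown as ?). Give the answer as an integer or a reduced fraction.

1. [C1∋P]  r_C1² − 169/4 = 0  ⇒  r_C1 = 13/2 (r>0 drops 1)

13/2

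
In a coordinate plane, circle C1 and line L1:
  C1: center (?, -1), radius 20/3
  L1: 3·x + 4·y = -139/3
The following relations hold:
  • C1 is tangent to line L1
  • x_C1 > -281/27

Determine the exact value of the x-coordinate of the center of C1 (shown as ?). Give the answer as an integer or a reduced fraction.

-3

1. [C1‖L1]  x_C1² + (254/9)x_C1 + 227/3 = 0  ⇒  x_C1 = -227/9 or -3
2. given x_C1 > -281/27: keep -3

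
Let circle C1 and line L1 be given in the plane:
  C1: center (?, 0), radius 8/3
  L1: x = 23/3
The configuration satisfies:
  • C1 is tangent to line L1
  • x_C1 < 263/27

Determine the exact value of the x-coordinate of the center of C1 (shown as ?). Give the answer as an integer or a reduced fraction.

1. [C1‖L1]  x_C1² − (46/3)x_C1 + 155/3 = 0  ⇒  x_C1 = 5 or 31/3
2. given x_C1 < 263/27: keep 5

5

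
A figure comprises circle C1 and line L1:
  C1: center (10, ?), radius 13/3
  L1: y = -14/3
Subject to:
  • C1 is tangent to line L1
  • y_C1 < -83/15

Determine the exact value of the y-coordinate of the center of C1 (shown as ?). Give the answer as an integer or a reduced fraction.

-9

1. [C1‖L1]  y_C1² + (28/3)y_C1 + 3 = 0  ⇒  y_C1 = -9 or -1/3
2. given y_C1 < -83/15: keep -9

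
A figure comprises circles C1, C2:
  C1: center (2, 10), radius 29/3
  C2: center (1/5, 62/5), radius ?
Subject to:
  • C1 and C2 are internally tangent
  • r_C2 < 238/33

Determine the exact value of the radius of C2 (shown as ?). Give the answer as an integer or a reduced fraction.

1. [int C1,C2]  r_C2² − (58/3)r_C2 + 760/9 = 0  ⇒  r_C2 = 20/3 or 38/3
2. given r_C2 < 238/33: keep 20/3

20/3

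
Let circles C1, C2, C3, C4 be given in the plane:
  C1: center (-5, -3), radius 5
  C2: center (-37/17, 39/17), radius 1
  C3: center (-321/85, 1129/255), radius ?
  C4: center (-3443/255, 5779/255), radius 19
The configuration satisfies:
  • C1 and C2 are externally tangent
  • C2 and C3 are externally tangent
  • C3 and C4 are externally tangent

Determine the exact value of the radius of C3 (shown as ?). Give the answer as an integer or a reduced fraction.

1. [ext C2·C3]  r_C3² + 2r_C3 − 55/9 = 0  ⇒  r_C3 = 5/3 (r>0 drops 1)
2. [ext C3·C4]  r_C3² + 38r_C3 − 595/9 = 0  ⇒  r_C3 = 5/3 (r>0 drops 1)

5/3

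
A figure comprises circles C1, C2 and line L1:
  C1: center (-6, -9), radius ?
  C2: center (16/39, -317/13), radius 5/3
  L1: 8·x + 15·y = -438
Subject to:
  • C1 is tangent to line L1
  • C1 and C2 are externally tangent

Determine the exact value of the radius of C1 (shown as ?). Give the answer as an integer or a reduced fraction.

15

1. [C1‖L1]  r_C1² − 225 = 0  ⇒  r_C1 = 15 (r>0 drops 1)
2. [ext C1·C2]  r_C1² + (10/3)r_C1 − 275 = 0  ⇒  r_C1 = 15 (r>0 drops 1)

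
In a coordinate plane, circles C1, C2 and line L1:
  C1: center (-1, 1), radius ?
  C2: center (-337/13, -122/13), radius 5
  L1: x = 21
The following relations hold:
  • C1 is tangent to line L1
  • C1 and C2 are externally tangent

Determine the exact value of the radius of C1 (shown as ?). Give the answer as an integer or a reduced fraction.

1. [C1‖L1]  r_C1² − 484 = 0  ⇒  r_C1 = 22 (r>0 drops 1)
2. [ext C1·C2]  r_C1² + 10r_C1 − 704 = 0  ⇒  r_C1 = 22 (r>0 drops 1)

22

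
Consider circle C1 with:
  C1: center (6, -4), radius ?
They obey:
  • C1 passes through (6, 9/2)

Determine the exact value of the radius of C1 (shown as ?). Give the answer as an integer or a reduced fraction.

17/2

1. [C1∋P]  r_C1² − 289/4 = 0  ⇒  r_C1 = 17/2 (r>0 drops 1)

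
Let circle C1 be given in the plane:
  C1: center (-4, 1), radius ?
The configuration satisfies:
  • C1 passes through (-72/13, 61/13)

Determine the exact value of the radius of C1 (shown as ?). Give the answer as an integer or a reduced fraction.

1. [C1∋P]  r_C1² − 16 = 0  ⇒  r_C1 = 4 (r>0 drops 1)

4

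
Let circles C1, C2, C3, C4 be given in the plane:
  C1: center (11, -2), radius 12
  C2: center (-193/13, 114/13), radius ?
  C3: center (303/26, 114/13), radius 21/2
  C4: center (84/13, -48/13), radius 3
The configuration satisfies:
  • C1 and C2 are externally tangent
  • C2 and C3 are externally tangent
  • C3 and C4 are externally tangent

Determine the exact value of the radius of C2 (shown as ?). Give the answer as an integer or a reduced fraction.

16

1. [ext C1·C2]  r_C2² + 24r_C2 − 640 = 0  ⇒  r_C2 = 16 (r>0 drops 1)
2. [ext C2·C3]  r_C2² + 21r_C2 − 592 = 0  ⇒  r_C2 = 16 (r>0 drops 1)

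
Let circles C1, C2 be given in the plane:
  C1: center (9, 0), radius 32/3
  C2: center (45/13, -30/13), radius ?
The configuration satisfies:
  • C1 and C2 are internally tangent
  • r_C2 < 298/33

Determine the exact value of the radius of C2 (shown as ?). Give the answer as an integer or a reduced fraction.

1. [int C1,C2]  r_C2² − (64/3)r_C2 + 700/9 = 0  ⇒  r_C2 = 14/3 or 50/3
2. given r_C2 < 298/33: keep 14/3

14/3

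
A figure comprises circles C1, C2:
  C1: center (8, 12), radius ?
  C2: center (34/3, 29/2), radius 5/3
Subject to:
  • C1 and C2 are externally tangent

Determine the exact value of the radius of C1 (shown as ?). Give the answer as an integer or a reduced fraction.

1. [ext C1·C2]  r_C1² + (10/3)r_C1 − 175/12 = 0  ⇒  r_C1 = 5/2 (r>0 drops 1)

5/2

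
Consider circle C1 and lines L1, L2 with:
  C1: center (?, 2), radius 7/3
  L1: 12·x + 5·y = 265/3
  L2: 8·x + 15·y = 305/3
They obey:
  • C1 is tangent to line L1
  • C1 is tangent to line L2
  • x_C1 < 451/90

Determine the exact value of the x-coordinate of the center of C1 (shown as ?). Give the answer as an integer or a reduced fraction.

1. [C1‖L1]  x_C1² − (235/18)x_C1 + 326/9 = 0  ⇒  x_C1 = 4 or 163/18
2. [C1‖L2]  x_C1² − (215/12)x_C1 + 167/3 = 0  ⇒  x_C1 = 4 or 167/12

4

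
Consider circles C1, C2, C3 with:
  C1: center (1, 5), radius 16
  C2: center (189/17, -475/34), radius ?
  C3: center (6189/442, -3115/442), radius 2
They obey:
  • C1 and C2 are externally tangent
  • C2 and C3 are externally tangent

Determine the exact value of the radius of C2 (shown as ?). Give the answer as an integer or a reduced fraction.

1. [ext C1·C2]  r_C2² + 32r_C2 − 825/4 = 0  ⇒  r_C2 = 11/2 (r>0 drops 1)
2. [ext C2·C3]  r_C2² + 4r_C2 − 209/4 = 0  ⇒  r_C2 = 11/2 (r>0 drops 1)

11/2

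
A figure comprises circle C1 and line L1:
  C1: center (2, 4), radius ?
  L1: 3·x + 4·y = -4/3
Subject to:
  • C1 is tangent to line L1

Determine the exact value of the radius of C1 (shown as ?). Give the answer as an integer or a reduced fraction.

1. [C1‖L1]  r_C1² − 196/9 = 0  ⇒  r_C1 = 14/3 (r>0 drops 1)

14/3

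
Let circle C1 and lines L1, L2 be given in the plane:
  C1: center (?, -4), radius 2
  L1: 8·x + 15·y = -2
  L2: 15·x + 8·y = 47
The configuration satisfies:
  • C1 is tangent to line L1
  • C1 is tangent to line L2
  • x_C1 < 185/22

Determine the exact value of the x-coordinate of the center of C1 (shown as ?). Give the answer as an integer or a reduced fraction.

3

1. [C1‖L1]  x_C1² − (29/2)x_C1 + 69/2 = 0  ⇒  x_C1 = 3 or 23/2
2. [C1‖L2]  x_C1² − (158/15)x_C1 + 113/5 = 0  ⇒  x_C1 = 3 or 113/15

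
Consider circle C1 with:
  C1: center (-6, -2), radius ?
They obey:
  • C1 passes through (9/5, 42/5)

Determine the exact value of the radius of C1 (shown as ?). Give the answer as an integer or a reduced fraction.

1. [C1∋P]  r_C1² − 169 = 0  ⇒  r_C1 = 13 (r>0 drops 1)

13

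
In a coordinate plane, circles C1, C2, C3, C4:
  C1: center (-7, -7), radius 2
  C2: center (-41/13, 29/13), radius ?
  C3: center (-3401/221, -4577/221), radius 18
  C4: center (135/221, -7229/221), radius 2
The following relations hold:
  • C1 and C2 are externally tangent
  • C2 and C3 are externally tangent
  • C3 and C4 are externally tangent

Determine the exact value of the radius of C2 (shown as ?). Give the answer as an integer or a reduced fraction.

8

1. [ext C1·C2]  r_C2² + 4r_C2 − 96 = 0  ⇒  r_C2 = 8 (r>0 drops 1)
2. [ext C2·C3]  r_C2² + 36r_C2 − 352 = 0  ⇒  r_C2 = 8 (r>0 drops 1)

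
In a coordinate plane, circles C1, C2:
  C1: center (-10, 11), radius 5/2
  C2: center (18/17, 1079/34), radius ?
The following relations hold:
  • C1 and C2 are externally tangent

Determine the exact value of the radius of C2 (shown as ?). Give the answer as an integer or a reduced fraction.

1. [ext C1·C2]  r_C2² + 5r_C2 − 546 = 0  ⇒  r_C2 = 21 (r>0 drops 1)

21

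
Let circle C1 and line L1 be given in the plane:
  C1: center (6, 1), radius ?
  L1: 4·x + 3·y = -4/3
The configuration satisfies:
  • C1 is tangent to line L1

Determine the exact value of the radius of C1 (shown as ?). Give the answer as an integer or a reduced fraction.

17/3

1. [C1‖L1]  r_C1² − 289/9 = 0  ⇒  r_C1 = 17/3 (r>0 drops 1)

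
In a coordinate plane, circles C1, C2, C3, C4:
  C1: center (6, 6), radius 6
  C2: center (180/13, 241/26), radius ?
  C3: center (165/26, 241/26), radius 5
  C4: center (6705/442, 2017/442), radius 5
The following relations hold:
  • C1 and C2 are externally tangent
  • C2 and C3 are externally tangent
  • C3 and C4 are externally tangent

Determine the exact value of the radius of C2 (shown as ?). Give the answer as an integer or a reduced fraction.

5/2

1. [ext C1·C2]  r_C2² + 12r_C2 − 145/4 = 0  ⇒  r_C2 = 5/2 (r>0 drops 1)
2. [ext C2·C3]  r_C2² + 10r_C2 − 125/4 = 0  ⇒  r_C2 = 5/2 (r>0 drops 1)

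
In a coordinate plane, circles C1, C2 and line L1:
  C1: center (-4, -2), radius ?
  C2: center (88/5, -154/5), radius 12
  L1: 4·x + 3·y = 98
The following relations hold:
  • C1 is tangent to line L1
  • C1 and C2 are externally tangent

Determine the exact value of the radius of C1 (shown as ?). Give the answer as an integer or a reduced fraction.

1. [C1‖L1]  r_C1² − 576 = 0  ⇒  r_C1 = 24 (r>0 drops 1)
2. [ext C1·C2]  r_C1² + 24r_C1 − 1152 = 0  ⇒  r_C1 = 24 (r>0 drops 1)

24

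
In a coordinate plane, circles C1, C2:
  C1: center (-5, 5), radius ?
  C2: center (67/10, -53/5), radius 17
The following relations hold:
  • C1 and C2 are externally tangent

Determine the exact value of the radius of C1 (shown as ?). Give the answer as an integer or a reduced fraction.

5/2

1. [ext C1·C2]  r_C1² + 34r_C1 − 365/4 = 0  ⇒  r_C1 = 5/2 (r>0 drops 1)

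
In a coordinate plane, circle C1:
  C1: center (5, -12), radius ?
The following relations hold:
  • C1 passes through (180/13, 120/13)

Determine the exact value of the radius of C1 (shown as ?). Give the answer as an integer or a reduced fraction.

1. [C1∋P]  r_C1² − 529 = 0  ⇒  r_C1 = 23 (r>0 drops 1)

23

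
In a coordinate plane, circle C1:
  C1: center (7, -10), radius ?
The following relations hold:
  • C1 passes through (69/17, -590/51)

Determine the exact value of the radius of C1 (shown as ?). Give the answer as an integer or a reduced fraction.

1. [C1∋P]  r_C1² − 100/9 = 0  ⇒  r_C1 = 10/3 (r>0 drops 1)

10/3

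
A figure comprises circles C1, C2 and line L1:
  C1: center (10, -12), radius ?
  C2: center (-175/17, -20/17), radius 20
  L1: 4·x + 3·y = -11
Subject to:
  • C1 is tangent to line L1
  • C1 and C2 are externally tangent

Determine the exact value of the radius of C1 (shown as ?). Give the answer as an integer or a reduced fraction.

3

1. [C1‖L1]  r_C1² − 9 = 0  ⇒  r_C1 = 3 (r>0 drops 1)
2. [ext C1·C2]  r_C1² + 40r_C1 − 129 = 0  ⇒  r_C1 = 3 (r>0 drops 1)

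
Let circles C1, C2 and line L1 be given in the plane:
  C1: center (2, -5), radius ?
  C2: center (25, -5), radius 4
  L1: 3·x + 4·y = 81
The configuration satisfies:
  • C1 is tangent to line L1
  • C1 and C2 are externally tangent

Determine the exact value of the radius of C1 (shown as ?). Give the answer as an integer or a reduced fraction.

1. [C1‖L1]  r_C1² − 361 = 0  ⇒  r_C1 = 19 (r>0 drops 1)
2. [ext C1·C2]  r_C1² + 8r_C1 − 513 = 0  ⇒  r_C1 = 19 (r>0 drops 1)

19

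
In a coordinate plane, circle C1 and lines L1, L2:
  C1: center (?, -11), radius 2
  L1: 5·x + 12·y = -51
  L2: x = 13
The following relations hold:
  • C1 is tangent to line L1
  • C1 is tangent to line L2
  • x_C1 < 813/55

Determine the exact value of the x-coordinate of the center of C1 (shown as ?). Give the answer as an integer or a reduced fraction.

1. [C1‖L1]  x_C1² − (162/5)x_C1 + 1177/5 = 0  ⇒  x_C1 = 11 or 107/5
2. [C1‖L2]  x_C1² − 26x_C1 + 165 = 0  ⇒  x_C1 = 11 or 15

11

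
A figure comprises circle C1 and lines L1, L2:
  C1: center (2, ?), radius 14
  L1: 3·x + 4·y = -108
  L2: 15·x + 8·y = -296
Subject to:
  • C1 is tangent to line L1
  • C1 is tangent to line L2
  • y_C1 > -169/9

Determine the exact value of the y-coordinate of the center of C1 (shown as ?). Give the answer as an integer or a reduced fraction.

1. [C1‖L1]  y_C1² + 57y_C1 + 506 = 0  ⇒  y_C1 = -46 or -11
2. [C1‖L2]  y_C1² + (163/2)y_C1 + 1551/2 = 0  ⇒  y_C1 = -141/2 or -11

-11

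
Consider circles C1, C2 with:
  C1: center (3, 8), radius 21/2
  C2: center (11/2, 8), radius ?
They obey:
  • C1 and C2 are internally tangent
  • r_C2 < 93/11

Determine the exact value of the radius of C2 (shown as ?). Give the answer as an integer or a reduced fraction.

1. [int C1,C2]  r_C2² − 21r_C2 + 104 = 0  ⇒  r_C2 = 8 or 13
2. given r_C2 < 93/11: keep 8

8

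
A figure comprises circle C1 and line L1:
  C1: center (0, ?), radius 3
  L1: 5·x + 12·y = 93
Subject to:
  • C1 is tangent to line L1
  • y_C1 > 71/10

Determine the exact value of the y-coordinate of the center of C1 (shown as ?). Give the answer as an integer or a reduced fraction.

11

1. [C1‖L1]  y_C1² − (31/2)y_C1 + 99/2 = 0  ⇒  y_C1 = 9/2 or 11
2. given y_C1 > 71/10: keep 11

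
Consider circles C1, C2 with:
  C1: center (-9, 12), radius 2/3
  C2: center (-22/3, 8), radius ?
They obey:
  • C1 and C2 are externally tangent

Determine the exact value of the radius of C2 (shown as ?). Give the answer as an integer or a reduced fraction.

1. [ext C1·C2]  r_C2² + (4/3)r_C2 − 55/3 = 0  ⇒  r_C2 = 11/3 (r>0 drops 1)

11/3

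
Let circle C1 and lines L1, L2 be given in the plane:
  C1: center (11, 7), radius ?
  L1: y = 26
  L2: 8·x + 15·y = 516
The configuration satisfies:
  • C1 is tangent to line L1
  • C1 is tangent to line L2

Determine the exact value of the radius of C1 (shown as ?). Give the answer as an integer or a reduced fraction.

1. [C1‖L1]  r_C1² − 361 = 0  ⇒  r_C1 = 19 (r>0 drops 1)
2. [C1‖L2]  r_C1² − 361 = 0  ⇒  r_C1 = 19 (r>0 drops 1)

19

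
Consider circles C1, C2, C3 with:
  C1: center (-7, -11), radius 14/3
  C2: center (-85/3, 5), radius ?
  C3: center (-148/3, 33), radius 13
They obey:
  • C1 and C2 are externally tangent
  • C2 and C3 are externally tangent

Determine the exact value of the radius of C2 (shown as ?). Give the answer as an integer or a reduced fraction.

22

1. [ext C1·C2]  r_C2² + (28/3)r_C2 − 2068/3 = 0  ⇒  r_C2 = 22 (r>0 drops 1)
2. [ext C2·C3]  r_C2² + 26r_C2 − 1056 = 0  ⇒  r_C2 = 22 (r>0 drops 1)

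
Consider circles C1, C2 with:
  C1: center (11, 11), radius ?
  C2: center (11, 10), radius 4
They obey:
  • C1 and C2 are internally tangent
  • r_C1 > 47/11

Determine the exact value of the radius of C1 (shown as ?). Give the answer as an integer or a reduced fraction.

5

1. [int C1,C2]  r_C1² − 8r_C1 + 15 = 0  ⇒  r_C1 = 3 or 5
2. given r_C1 > 47/11: keep 5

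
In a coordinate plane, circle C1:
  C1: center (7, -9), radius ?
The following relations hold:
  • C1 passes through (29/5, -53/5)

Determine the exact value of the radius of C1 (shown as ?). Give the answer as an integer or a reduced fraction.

2

1. [C1∋P]  r_C1² − 4 = 0  ⇒  r_C1 = 2 (r>0 drops 1)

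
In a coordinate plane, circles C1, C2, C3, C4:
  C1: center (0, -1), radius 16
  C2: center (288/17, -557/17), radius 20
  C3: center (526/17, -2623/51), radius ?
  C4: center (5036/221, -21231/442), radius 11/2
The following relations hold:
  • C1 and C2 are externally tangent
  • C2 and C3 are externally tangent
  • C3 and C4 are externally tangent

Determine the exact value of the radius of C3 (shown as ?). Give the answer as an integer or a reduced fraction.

10/3

1. [ext C2·C3]  r_C3² + 40r_C3 − 1300/9 = 0  ⇒  r_C3 = 10/3 (r>0 drops 1)
2. [ext C3·C4]  r_C3² + 11r_C3 − 430/9 = 0  ⇒  r_C3 = 10/3 (r>0 drops 1)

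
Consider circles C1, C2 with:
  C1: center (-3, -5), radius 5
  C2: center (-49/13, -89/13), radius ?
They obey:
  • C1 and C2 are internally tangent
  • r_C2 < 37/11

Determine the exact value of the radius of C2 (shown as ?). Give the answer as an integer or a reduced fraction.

3

1. [int C1,C2]  r_C2² − 10r_C2 + 21 = 0  ⇒  r_C2 = 3 or 7
2. given r_C2 < 37/11: keep 3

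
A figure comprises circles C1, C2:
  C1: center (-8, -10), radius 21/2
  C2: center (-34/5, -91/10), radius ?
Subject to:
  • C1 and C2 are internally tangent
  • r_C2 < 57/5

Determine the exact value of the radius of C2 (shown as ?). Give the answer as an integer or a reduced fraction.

1. [int C1,C2]  r_C2² − 21r_C2 + 108 = 0  ⇒  r_C2 = 9 or 12
2. given r_C2 < 57/5: keep 9

9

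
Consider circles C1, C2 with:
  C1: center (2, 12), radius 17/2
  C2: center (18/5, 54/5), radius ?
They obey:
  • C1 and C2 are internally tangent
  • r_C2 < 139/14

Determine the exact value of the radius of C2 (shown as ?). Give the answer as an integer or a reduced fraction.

1. [int C1,C2]  r_C2² − 17r_C2 + 273/4 = 0  ⇒  r_C2 = 13/2 or 21/2
2. given r_C2 < 139/14: keep 13/2

13/2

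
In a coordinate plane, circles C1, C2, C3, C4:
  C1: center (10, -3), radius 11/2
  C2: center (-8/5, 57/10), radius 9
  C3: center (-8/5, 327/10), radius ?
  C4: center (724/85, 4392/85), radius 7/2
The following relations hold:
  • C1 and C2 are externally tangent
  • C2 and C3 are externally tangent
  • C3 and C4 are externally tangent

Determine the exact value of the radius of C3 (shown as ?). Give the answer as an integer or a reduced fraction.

1. [ext C2·C3]  r_C3² + 18r_C3 − 648 = 0  ⇒  r_C3 = 18 (r>0 drops 1)
2. [ext C3·C4]  r_C3² + 7r_C3 − 450 = 0  ⇒  r_C3 = 18 (r>0 drops 1)

18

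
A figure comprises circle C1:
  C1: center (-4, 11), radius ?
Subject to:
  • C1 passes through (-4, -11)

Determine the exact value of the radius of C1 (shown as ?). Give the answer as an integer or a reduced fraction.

22

1. [C1∋P]  r_C1² − 484 = 0  ⇒  r_C1 = 22 (r>0 drops 1)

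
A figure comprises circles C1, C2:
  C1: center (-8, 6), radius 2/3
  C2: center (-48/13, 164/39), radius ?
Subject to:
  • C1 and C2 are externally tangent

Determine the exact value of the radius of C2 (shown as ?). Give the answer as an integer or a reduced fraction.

1. [ext C1·C2]  r_C2² + (4/3)r_C2 − 64/3 = 0  ⇒  r_C2 = 4 (r>0 drops 1)

4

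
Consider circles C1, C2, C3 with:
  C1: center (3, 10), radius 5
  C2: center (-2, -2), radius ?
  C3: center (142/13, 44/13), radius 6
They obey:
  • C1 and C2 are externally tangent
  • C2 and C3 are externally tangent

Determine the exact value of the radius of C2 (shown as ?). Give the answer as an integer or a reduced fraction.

1. [ext C1·C2]  r_C2² + 10r_C2 − 144 = 0  ⇒  r_C2 = 8 (r>0 drops 1)
2. [ext C2·C3]  r_C2² + 12r_C2 − 160 = 0  ⇒  r_C2 = 8 (r>0 drops 1)

8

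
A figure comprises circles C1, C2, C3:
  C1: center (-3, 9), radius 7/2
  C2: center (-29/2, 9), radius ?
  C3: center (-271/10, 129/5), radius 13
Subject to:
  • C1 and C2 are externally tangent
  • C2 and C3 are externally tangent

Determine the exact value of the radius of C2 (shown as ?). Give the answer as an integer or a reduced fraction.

8

1. [ext C1·C2]  r_C2² + 7r_C2 − 120 = 0  ⇒  r_C2 = 8 (r>0 drops 1)
2. [ext C2·C3]  r_C2² + 26r_C2 − 272 = 0  ⇒  r_C2 = 8 (r>0 drops 1)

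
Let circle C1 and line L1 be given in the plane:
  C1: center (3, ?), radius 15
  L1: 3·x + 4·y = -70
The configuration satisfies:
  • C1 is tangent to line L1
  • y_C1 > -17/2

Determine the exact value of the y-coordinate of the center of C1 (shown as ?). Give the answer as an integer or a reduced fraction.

-1

1. [C1‖L1]  y_C1² + (79/2)y_C1 + 77/2 = 0  ⇒  y_C1 = -77/2 or -1
2. given y_C1 > -17/2: keep -1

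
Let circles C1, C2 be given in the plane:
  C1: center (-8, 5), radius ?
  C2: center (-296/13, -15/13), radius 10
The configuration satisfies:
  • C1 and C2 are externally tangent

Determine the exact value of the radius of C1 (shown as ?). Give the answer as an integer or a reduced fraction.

6

1. [ext C1·C2]  r_C1² + 20r_C1 − 156 = 0  ⇒  r_C1 = 6 (r>0 drops 1)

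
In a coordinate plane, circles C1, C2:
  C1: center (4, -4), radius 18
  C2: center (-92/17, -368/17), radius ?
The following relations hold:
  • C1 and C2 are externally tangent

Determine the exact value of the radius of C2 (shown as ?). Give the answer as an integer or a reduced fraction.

1. [ext C1·C2]  r_C2² + 36r_C2 − 76 = 0  ⇒  r_C2 = 2 (r>0 drops 1)

2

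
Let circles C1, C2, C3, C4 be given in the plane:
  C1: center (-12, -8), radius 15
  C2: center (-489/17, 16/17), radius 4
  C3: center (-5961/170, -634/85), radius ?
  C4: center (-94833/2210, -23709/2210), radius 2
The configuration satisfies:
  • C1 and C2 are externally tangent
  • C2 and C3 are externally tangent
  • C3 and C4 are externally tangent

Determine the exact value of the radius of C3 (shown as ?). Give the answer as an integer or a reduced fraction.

1. [ext C2·C3]  r_C3² + 8r_C3 − 377/4 = 0  ⇒  r_C3 = 13/2 (r>0 drops 1)
2. [ext C3·C4]  r_C3² + 4r_C3 − 273/4 = 0  ⇒  r_C3 = 13/2 (r>0 drops 1)

13/2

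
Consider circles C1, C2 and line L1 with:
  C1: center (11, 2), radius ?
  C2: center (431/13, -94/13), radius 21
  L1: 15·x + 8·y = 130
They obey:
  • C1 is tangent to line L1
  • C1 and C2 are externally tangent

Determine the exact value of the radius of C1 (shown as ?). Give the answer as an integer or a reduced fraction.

3

1. [C1‖L1]  r_C1² − 9 = 0  ⇒  r_C1 = 3 (r>0 drops 1)
2. [ext C1·C2]  r_C1² + 42r_C1 − 135 = 0  ⇒  r_C1 = 3 (r>0 drops 1)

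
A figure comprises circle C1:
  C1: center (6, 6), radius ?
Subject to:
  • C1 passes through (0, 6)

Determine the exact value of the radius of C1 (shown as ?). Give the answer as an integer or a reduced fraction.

1. [C1∋P]  r_C1² − 36 = 0  ⇒  r_C1 = 6 (r>0 drops 1)

6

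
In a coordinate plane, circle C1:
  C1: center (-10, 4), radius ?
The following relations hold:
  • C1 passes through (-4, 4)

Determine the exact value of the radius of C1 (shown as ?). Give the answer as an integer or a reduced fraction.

6

1. [C1∋P]  r_C1² − 36 = 0  ⇒  r_C1 = 6 (r>0 drops 1)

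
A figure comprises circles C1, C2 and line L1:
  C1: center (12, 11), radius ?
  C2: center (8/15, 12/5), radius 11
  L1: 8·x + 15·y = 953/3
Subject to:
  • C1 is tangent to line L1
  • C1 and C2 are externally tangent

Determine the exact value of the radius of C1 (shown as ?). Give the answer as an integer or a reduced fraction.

10/3

1. [C1‖L1]  r_C1² − 100/9 = 0  ⇒  r_C1 = 10/3 (r>0 drops 1)
2. [ext C1·C2]  r_C1² + 22r_C1 − 760/9 = 0  ⇒  r_C1 = 10/3 (r>0 drops 1)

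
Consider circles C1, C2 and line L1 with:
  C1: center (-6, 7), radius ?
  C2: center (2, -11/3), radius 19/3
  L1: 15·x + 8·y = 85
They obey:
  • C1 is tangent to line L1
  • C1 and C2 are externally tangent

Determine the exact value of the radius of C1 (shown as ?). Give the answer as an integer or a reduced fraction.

1. [C1‖L1]  r_C1² − 49 = 0  ⇒  r_C1 = 7 (r>0 drops 1)
2. [ext C1·C2]  r_C1² + (38/3)r_C1 − 413/3 = 0  ⇒  r_C1 = 7 (r>0 drops 1)

7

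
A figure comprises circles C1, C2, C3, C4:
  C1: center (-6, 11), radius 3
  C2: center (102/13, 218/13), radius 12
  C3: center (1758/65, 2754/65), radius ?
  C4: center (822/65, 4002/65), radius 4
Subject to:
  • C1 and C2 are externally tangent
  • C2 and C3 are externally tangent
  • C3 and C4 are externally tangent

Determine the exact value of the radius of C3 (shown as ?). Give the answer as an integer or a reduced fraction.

20

1. [ext C2·C3]  r_C3² + 24r_C3 − 880 = 0  ⇒  r_C3 = 20 (r>0 drops 1)
2. [ext C3·C4]  r_C3² + 8r_C3 − 560 = 0  ⇒  r_C3 = 20 (r>0 drops 1)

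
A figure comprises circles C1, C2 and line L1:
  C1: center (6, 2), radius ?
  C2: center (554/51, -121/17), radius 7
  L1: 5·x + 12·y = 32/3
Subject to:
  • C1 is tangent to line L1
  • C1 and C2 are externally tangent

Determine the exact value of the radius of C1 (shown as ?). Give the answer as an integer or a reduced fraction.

10/3

1. [C1‖L1]  r_C1² − 100/9 = 0  ⇒  r_C1 = 10/3 (r>0 drops 1)
2. [ext C1·C2]  r_C1² + 14r_C1 − 520/9 = 0  ⇒  r_C1 = 10/3 (r>0 drops 1)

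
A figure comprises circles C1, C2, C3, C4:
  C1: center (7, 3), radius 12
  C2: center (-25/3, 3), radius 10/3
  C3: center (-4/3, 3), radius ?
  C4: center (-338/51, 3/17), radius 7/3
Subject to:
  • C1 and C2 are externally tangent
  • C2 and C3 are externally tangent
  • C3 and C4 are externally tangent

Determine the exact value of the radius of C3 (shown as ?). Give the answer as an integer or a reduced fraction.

11/3

1. [ext C2·C3]  r_C3² + (20/3)r_C3 − 341/9 = 0  ⇒  r_C3 = 11/3 (r>0 drops 1)
2. [ext C3·C4]  r_C3² + (14/3)r_C3 − 275/9 = 0  ⇒  r_C3 = 11/3 (r>0 drops 1)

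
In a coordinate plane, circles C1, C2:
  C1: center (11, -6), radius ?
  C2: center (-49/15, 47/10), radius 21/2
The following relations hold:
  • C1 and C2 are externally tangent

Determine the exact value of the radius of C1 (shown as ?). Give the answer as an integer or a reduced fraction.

1. [ext C1·C2]  r_C1² + 21r_C1 − 1870/9 = 0  ⇒  r_C1 = 22/3 (r>0 drops 1)

22/3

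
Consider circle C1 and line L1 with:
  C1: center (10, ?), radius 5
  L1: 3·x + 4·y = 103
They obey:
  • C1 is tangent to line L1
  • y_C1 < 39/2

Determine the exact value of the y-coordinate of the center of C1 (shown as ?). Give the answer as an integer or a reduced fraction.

1. [C1‖L1]  y_C1² − (73/2)y_C1 + 294 = 0  ⇒  y_C1 = 12 or 49/2
2. given y_C1 < 39/2: keep 12

12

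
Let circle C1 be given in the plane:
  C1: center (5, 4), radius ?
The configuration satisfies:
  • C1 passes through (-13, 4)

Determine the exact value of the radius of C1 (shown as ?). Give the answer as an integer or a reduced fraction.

1. [C1∋P]  r_C1² − 324 = 0  ⇒  r_C1 = 18 (r>0 drops 1)

18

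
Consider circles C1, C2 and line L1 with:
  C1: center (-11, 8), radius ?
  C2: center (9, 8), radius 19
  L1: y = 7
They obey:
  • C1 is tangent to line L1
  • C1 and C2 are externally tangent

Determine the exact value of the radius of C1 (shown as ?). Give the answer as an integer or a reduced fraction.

1

1. [C1‖L1]  r_C1² − 1 = 0  ⇒  r_C1 = 1 (r>0 drops 1)
2. [ext C1·C2]  r_C1² + 38r_C1 − 39 = 0  ⇒  r_C1 = 1 (r>0 drops 1)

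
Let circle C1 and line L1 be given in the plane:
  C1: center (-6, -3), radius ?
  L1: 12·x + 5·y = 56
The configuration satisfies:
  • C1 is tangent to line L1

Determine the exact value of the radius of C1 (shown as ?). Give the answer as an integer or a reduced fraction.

11

1. [C1‖L1]  r_C1² − 121 = 0  ⇒  r_C1 = 11 (r>0 drops 1)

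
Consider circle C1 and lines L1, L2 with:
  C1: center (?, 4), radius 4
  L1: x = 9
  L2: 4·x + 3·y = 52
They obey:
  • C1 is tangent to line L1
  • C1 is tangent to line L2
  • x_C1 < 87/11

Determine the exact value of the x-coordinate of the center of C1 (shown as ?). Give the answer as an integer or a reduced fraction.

1. [C1‖L1]  x_C1² − 18x_C1 + 65 = 0  ⇒  x_C1 = 5 or 13
2. [C1‖L2]  x_C1² − 20x_C1 + 75 = 0  ⇒  x_C1 = 5 or 15

5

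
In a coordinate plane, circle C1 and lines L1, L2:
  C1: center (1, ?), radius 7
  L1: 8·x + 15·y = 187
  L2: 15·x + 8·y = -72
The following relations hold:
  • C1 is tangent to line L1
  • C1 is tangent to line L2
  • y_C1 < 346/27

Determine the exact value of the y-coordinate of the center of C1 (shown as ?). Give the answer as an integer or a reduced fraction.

4

1. [C1‖L1]  y_C1² − (358/15)y_C1 + 1192/15 = 0  ⇒  y_C1 = 4 or 298/15
2. [C1‖L2]  y_C1² + (87/4)y_C1 − 103 = 0  ⇒  y_C1 = -103/4 or 4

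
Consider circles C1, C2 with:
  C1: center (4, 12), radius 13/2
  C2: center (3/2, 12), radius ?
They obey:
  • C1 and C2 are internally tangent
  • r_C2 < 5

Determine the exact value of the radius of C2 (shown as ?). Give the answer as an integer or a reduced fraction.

1. [int C1,C2]  r_C2² − 13r_C2 + 36 = 0  ⇒  r_C2 = 4 or 9
2. given r_C2 < 5: keep 4

4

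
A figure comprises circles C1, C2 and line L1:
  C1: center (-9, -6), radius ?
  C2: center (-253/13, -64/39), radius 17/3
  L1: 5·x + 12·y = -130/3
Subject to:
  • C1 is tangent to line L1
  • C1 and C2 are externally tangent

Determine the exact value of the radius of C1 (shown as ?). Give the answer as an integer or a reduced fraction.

1. [C1‖L1]  r_C1² − 289/9 = 0  ⇒  r_C1 = 17/3 (r>0 drops 1)
2. [ext C1·C2]  r_C1² + (34/3)r_C1 − 289/3 = 0  ⇒  r_C1 = 17/3 (r>0 drops 1)

17/3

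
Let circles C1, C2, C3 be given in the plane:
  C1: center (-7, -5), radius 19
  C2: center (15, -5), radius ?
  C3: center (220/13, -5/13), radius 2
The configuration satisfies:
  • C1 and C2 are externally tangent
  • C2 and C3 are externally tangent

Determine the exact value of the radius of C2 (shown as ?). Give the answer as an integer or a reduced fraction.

1. [ext C1·C2]  r_C2² + 38r_C2 − 123 = 0  ⇒  r_C2 = 3 (r>0 drops 1)
2. [ext C2·C3]  r_C2² + 4r_C2 − 21 = 0  ⇒  r_C2 = 3 (r>0 drops 1)

3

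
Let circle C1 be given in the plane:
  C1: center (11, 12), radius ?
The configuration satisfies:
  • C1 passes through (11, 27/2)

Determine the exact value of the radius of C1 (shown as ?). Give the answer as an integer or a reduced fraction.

3/2

1. [C1∋P]  r_C1² − 9/4 = 0  ⇒  r_C1 = 3/2 (r>0 drops 1)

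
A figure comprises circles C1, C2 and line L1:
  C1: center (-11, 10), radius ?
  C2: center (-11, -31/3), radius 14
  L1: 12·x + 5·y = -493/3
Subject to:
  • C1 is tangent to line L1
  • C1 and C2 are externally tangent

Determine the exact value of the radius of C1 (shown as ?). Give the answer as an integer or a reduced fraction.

1. [C1‖L1]  r_C1² − 361/9 = 0  ⇒  r_C1 = 19/3 (r>0 drops 1)
2. [ext C1·C2]  r_C1² + 28r_C1 − 1957/9 = 0  ⇒  r_C1 = 19/3 (r>0 drops 1)

19/3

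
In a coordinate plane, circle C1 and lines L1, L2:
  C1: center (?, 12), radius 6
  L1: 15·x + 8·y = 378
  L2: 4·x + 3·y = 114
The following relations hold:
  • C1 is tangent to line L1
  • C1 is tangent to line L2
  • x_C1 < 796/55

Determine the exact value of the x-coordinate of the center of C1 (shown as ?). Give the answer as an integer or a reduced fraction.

1. [C1‖L1]  x_C1² − (188/5)x_C1 + 1536/5 = 0  ⇒  x_C1 = 12 or 128/5
2. [C1‖L2]  x_C1² − 39x_C1 + 324 = 0  ⇒  x_C1 = 12 or 27

12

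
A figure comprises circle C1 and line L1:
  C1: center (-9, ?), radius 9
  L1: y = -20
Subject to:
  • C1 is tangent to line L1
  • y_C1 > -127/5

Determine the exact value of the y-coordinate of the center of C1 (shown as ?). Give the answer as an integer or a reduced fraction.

-11

1. [C1‖L1]  y_C1² + 40y_C1 + 319 = 0  ⇒  y_C1 = -29 or -11
2. given y_C1 > -127/5: keep -11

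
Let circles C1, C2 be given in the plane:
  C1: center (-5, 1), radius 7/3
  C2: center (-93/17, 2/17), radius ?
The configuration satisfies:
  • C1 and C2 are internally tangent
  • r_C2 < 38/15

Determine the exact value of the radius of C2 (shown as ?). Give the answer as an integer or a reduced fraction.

1. [int C1,C2]  r_C2² − (14/3)r_C2 + 40/9 = 0  ⇒  r_C2 = 4/3 or 10/3
2. given r_C2 < 38/15: keep 4/3

4/3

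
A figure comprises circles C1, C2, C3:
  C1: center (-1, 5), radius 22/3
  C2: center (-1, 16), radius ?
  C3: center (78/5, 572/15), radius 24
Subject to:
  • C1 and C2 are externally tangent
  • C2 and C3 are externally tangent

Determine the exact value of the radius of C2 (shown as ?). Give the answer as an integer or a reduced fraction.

1. [ext C1·C2]  r_C2² + (44/3)r_C2 − 605/9 = 0  ⇒  r_C2 = 11/3 (r>0 drops 1)
2. [ext C2·C3]  r_C2² + 48r_C2 − 1705/9 = 0  ⇒  r_C2 = 11/3 (r>0 drops 1)

11/3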